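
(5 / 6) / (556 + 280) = 5 / 5016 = 0.00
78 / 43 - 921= -39525 / 43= -919.19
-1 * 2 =-2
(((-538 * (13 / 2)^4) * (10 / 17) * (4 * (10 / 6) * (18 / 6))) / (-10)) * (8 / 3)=153658180 / 51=3012905.49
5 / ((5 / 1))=1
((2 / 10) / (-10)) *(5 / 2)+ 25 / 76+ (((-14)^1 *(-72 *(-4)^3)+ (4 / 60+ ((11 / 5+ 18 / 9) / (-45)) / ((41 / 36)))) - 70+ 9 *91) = -7450675741 / 116850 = -63762.74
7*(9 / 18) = 7 / 2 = 3.50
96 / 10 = 48 / 5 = 9.60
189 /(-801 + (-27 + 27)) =-21 /89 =-0.24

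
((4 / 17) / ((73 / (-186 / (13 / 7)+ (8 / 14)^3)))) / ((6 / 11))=-0.59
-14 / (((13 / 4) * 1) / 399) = -22344 / 13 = -1718.77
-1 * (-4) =4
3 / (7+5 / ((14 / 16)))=21 / 89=0.24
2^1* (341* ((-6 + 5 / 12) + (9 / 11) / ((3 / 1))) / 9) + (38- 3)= -19841 / 54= -367.43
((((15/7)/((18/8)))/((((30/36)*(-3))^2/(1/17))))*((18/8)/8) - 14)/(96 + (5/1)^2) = -16657/143990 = -0.12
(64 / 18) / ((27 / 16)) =512 / 243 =2.11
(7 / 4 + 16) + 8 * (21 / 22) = 1117 / 44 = 25.39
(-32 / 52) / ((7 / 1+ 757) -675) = -8 / 1157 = -0.01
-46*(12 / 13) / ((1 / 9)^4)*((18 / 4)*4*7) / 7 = -65190096 / 13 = -5014622.77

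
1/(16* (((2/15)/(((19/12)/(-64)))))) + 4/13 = 0.30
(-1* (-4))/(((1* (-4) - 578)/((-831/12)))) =277/582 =0.48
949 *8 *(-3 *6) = -136656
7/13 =0.54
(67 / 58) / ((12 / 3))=67 / 232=0.29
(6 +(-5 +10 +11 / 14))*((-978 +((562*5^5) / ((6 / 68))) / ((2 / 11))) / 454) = 2841861.21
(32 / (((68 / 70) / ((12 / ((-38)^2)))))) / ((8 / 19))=210 / 323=0.65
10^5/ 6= 50000/ 3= 16666.67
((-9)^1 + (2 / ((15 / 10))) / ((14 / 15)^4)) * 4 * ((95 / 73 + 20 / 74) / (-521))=295286445 / 3378737621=0.09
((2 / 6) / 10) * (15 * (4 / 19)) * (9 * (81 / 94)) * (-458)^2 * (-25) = -3822948900 / 893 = -4281017.81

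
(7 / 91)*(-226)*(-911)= 205886 / 13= 15837.38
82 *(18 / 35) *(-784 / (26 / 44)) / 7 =-7993.11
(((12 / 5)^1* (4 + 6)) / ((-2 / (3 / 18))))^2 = 4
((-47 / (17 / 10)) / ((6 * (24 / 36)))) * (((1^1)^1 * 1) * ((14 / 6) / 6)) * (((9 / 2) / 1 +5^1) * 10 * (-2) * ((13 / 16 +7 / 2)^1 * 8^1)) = 3594325 / 204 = 17619.24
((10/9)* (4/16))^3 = 125/5832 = 0.02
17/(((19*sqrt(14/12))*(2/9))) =153*sqrt(42)/266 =3.73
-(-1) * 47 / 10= 47 / 10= 4.70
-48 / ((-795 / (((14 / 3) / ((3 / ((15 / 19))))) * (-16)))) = -3584 / 3021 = -1.19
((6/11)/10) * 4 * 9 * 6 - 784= -42472/55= -772.22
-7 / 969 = -0.01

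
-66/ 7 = -9.43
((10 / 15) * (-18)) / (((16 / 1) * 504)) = -1 / 672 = -0.00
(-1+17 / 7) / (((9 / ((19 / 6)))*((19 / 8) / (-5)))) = -1.06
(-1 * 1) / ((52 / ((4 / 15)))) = -1 / 195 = -0.01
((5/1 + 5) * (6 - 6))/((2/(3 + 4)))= 0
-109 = -109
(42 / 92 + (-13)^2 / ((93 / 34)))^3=18878253855543109 / 78292892952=241123.47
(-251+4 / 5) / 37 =-1251 / 185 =-6.76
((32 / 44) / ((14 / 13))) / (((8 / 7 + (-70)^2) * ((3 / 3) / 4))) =52 / 94347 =0.00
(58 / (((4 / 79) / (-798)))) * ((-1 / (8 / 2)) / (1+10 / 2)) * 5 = 1523515 / 8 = 190439.38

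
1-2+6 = 5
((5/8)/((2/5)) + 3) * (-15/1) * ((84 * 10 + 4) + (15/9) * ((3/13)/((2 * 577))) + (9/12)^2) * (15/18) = -184983921725/3840512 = -48166.47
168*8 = 1344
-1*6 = -6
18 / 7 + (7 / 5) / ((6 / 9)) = 327 / 70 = 4.67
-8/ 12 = -2/ 3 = -0.67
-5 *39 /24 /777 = -65 /6216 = -0.01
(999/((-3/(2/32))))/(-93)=111/496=0.22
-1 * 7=-7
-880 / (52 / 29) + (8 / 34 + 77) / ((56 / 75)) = -4793585 / 12376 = -387.33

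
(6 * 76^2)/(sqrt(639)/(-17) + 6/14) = -4811408 * sqrt(71)/1595-11684848/1595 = -32743.88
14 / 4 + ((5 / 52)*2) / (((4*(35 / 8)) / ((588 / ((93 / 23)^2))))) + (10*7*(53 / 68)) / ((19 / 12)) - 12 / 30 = 4594532687 / 121057170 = 37.95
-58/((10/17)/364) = -179452/5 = -35890.40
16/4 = 4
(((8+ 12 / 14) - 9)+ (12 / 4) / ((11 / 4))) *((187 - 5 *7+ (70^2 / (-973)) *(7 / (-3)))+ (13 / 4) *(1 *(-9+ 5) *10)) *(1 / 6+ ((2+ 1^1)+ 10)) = 40582379 / 96327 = 421.30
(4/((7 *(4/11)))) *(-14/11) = -2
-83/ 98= -0.85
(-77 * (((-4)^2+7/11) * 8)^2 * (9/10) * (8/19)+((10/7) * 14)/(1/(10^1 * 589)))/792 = -52126199/103455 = -503.85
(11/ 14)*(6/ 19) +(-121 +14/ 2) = -15129/ 133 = -113.75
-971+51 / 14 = -13543 / 14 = -967.36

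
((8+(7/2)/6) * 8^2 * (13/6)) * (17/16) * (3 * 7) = 159341/6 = 26556.83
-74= -74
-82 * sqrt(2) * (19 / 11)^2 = -29602 * sqrt(2) / 121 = -345.98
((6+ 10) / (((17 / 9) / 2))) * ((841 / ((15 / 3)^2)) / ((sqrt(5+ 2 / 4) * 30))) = 40368 * sqrt(22) / 23375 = 8.10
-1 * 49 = -49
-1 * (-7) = 7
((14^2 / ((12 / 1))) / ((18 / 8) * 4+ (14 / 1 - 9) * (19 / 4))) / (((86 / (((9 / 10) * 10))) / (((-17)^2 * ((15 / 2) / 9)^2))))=354025 / 33798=10.47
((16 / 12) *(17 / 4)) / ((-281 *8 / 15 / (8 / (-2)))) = 85 / 562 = 0.15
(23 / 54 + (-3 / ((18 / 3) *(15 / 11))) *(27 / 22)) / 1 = -13 / 540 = -0.02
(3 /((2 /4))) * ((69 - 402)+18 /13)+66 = -25008 /13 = -1923.69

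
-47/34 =-1.38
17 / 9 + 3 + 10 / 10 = 53 / 9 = 5.89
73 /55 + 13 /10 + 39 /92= 3.05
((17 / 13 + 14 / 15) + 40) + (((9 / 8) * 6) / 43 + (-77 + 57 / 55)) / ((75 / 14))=43182043 / 1537250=28.09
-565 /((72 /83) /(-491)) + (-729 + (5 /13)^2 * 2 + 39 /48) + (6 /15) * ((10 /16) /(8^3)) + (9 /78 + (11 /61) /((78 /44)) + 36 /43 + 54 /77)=200741185346039363 /629141280768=319071.71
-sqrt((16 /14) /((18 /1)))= -2*sqrt(7) /21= -0.25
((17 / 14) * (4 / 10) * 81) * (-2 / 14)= -1377 / 245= -5.62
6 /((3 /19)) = 38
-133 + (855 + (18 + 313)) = 1053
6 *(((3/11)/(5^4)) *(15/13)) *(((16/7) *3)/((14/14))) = 2592/125125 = 0.02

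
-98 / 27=-3.63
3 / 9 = 1 / 3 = 0.33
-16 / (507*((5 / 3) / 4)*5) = -64 / 4225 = -0.02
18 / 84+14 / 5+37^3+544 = 3584001 / 70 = 51200.01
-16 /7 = -2.29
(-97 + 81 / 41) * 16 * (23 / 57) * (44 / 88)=-716864 / 2337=-306.75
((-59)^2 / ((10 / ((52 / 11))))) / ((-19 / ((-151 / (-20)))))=-6833203 / 10450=-653.90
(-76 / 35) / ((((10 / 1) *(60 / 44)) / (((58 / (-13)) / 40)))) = 6061 / 341250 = 0.02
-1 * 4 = -4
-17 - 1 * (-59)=42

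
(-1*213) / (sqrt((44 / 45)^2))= -9585 / 44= -217.84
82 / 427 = 0.19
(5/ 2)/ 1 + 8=21/ 2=10.50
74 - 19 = 55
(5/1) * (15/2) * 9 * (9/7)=6075/14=433.93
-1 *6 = -6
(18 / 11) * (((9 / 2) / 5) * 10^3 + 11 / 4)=1477.23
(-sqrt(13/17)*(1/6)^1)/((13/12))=-2*sqrt(221)/221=-0.13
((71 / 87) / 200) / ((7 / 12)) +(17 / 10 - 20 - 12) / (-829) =183202 / 4207175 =0.04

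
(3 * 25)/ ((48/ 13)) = 325/ 16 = 20.31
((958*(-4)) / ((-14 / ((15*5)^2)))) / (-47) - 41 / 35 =-53889427 / 1645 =-32759.53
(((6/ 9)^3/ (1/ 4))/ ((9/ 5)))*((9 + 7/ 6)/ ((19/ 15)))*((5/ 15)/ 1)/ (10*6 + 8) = 6100/ 235467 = 0.03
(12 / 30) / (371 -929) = -1 / 1395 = -0.00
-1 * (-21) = 21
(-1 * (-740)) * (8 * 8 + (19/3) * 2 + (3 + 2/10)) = 177304/3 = 59101.33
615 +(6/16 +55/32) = 19747/32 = 617.09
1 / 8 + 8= 65 / 8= 8.12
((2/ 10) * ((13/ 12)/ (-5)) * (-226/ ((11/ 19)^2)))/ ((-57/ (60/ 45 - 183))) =3042299/ 32670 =93.12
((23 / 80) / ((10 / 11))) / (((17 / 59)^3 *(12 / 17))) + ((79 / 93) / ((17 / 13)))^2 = 153178370021 / 7998595200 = 19.15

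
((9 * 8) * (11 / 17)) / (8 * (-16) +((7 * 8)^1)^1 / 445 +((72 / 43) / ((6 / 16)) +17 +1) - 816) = -841940 / 16651653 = -0.05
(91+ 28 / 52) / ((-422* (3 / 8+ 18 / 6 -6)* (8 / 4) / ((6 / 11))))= 680 / 30173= 0.02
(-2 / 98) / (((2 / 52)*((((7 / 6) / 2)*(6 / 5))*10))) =-26 / 343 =-0.08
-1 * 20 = -20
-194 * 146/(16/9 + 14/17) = -2166786/199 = -10888.37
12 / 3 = 4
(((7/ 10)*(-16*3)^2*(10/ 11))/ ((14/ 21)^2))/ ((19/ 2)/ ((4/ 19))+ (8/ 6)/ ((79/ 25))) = 68802048/ 949927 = 72.43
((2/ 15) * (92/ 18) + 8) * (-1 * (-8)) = 9376/ 135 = 69.45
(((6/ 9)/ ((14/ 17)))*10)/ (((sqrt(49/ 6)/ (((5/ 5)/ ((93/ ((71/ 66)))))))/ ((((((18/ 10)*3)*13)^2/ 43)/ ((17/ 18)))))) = 5831514*sqrt(6)/ 3592435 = 3.98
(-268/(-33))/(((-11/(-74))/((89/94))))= 882524/17061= 51.73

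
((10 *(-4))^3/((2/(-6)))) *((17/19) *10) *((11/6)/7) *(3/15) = 11968000/133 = 89984.96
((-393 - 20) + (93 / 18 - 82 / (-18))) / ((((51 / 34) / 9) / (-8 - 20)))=203252 / 3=67750.67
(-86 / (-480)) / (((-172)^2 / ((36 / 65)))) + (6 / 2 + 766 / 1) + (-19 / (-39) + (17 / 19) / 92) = 902280063533 / 1172558400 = 769.50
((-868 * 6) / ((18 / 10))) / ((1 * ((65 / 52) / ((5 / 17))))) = -34720 / 51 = -680.78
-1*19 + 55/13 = -192/13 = -14.77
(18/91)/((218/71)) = 639/9919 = 0.06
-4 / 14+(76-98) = -156 / 7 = -22.29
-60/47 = -1.28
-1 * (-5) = 5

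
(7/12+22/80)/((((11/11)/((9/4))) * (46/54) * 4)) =8343/14720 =0.57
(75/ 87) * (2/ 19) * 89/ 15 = 890/ 1653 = 0.54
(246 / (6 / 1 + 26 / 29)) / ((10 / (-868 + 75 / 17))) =-52367127 / 17000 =-3080.42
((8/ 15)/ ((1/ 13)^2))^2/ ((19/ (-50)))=-3655808/ 171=-21378.99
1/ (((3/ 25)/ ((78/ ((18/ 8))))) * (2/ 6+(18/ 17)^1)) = 44200/ 213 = 207.51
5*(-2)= -10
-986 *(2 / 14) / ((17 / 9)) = -522 / 7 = -74.57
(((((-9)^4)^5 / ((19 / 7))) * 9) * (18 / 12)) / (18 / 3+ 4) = 2297798771761759543389 / 380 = 6046838873057261956.29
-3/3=-1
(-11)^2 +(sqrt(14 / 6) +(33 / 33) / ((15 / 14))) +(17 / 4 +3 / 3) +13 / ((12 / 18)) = sqrt(21) / 3 +8801 / 60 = 148.21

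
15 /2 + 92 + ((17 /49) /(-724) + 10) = 3884605 /35476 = 109.50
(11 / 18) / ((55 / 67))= 67 / 90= 0.74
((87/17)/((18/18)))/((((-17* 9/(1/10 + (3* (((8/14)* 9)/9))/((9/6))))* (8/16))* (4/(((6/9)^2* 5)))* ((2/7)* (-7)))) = 841/36414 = 0.02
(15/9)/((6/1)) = 0.28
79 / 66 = 1.20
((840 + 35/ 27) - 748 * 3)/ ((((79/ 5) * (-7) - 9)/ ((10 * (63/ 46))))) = 6627775/ 41262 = 160.63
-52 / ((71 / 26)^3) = -2.55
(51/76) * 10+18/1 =939/38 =24.71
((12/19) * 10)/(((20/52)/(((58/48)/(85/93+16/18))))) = 105183/9557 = 11.01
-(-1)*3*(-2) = -6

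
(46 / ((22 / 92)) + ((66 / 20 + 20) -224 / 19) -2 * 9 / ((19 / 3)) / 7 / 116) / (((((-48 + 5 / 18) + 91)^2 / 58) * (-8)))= -3503096343 / 4439041915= -0.79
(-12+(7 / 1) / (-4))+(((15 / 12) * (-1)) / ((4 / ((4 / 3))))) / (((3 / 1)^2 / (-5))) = -365 / 27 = -13.52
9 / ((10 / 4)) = 18 / 5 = 3.60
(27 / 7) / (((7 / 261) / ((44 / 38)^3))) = 75036456 / 336091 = 223.26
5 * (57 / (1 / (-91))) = -25935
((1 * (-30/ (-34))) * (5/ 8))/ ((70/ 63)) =135/ 272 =0.50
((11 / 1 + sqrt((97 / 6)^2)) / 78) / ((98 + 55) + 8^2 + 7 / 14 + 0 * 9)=163 / 101790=0.00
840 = 840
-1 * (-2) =2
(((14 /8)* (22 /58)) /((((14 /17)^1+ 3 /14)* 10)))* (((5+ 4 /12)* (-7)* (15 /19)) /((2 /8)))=-1026256 /136097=-7.54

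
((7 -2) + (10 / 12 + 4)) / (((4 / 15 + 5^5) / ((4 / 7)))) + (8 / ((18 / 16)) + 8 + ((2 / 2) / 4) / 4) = 717099265 / 47254032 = 15.18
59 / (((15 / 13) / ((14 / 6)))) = 5369 / 45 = 119.31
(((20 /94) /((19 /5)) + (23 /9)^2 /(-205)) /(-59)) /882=-357853 /771633254070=-0.00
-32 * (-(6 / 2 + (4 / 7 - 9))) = -1216 / 7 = -173.71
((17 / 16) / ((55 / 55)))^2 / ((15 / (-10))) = -289 / 384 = -0.75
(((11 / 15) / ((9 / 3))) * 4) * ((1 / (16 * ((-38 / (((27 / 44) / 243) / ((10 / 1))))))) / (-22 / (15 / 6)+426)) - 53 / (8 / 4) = -27223801921 / 1027313280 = -26.50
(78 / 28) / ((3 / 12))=78 / 7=11.14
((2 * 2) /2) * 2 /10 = 2 /5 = 0.40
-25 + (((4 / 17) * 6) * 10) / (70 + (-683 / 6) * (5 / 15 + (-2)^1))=-396511 / 15895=-24.95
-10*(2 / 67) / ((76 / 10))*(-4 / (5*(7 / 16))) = 640 / 8911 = 0.07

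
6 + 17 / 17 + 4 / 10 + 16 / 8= 47 / 5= 9.40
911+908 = 1819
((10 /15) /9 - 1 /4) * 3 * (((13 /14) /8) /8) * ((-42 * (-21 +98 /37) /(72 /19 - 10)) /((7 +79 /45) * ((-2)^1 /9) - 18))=-61454835 /1289821184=-0.05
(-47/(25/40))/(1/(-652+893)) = -90616/5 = -18123.20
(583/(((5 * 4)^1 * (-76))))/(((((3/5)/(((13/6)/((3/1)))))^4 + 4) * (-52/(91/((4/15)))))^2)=-7728729936662109375/9375439482780581888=-0.82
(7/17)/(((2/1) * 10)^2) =7/6800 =0.00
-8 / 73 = -0.11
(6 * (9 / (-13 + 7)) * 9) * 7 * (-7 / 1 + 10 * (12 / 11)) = -24381 / 11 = -2216.45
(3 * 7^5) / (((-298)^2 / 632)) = 7966518 / 22201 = 358.84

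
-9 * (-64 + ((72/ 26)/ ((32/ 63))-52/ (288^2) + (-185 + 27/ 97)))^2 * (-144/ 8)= 40463040470464241809/ 4220511879168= 9587235.30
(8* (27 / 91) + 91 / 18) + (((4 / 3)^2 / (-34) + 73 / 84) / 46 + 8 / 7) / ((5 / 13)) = 1274423 / 121992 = 10.45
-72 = -72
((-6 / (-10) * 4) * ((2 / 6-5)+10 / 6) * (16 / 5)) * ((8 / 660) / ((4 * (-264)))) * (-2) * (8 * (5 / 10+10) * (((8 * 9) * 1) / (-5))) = 48384 / 75625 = 0.64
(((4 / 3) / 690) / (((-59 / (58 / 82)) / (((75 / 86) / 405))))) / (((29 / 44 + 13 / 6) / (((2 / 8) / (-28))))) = 319 / 2023876659924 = 0.00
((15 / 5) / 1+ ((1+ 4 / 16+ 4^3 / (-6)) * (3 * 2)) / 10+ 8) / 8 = 107 / 160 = 0.67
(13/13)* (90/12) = 15/2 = 7.50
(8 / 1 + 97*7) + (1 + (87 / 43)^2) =1279681 / 1849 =692.09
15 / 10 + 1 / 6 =5 / 3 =1.67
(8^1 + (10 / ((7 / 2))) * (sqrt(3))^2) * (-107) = -12412 / 7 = -1773.14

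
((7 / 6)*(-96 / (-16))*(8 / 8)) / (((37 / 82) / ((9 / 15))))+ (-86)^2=1369982 / 185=7405.31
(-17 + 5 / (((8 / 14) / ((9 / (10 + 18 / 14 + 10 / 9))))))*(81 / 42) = -898101 / 43736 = -20.53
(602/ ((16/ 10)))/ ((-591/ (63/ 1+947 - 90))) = -346150/ 591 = -585.70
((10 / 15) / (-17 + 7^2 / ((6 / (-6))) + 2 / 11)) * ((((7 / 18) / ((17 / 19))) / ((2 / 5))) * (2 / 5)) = -1463 / 332316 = -0.00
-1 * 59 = -59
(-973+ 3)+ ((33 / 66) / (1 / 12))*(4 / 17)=-16466 / 17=-968.59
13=13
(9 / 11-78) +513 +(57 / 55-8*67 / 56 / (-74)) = 12449671 / 28490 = 436.98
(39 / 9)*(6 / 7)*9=234 / 7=33.43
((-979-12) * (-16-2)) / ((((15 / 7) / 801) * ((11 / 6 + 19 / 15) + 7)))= 66678444 / 101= 660182.61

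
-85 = -85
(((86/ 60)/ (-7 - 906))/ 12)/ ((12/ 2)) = -43/ 1972080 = -0.00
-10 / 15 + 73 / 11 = 197 / 33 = 5.97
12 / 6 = 2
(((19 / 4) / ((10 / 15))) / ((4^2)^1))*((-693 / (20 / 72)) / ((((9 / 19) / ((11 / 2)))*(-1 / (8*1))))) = 8255709 / 80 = 103196.36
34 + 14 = 48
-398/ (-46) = 199/ 23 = 8.65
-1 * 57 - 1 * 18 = -75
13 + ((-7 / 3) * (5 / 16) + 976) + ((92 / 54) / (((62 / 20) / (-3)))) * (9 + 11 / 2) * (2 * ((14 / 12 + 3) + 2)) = 693.42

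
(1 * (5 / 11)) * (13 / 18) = 65 / 198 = 0.33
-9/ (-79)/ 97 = 9/ 7663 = 0.00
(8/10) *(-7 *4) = -112/5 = -22.40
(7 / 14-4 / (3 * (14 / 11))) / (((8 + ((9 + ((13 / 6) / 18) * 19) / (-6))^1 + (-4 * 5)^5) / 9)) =22356 / 14515172245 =0.00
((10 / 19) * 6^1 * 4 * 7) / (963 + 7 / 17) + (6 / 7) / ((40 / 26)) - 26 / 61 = 147950969 / 664373570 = 0.22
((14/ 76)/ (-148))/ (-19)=7/ 106856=0.00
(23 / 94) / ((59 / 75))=1725 / 5546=0.31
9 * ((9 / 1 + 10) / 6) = 57 / 2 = 28.50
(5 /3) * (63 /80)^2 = 1323 /1280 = 1.03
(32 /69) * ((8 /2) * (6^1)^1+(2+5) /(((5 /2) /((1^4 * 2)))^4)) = 537344 /43125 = 12.46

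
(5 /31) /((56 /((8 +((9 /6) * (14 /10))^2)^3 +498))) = 2409240521 /347200000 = 6.94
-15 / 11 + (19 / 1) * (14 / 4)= 65.14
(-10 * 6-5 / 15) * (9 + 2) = -1991 / 3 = -663.67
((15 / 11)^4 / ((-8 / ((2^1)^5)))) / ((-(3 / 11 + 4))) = 202500 / 62557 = 3.24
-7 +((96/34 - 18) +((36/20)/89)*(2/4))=-22.17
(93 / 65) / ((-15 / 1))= -31 / 325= -0.10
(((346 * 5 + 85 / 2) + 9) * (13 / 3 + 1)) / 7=4072 / 3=1357.33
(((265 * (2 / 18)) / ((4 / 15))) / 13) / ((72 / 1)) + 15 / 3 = 57485 / 11232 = 5.12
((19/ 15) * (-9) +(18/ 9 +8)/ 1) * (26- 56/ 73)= -12894/ 365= -35.33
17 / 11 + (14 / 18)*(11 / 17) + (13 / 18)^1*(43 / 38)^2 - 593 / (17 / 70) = -3951251459 / 1620168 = -2438.79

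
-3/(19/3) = -9/19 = -0.47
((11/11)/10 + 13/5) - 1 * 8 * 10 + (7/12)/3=-13879/180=-77.11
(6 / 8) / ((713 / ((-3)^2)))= 27 / 2852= 0.01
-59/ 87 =-0.68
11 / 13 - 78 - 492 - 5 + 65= -6619 / 13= -509.15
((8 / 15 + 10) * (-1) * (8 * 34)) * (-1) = 42976 / 15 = 2865.07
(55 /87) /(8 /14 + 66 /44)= 770 /2523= 0.31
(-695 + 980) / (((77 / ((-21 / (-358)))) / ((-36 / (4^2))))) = -7695 / 15752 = -0.49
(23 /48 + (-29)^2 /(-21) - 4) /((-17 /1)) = 14639 /5712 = 2.56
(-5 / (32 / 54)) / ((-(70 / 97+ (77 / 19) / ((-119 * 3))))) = 12689055 / 1068208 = 11.88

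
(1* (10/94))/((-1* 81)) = -5/3807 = -0.00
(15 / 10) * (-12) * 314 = -5652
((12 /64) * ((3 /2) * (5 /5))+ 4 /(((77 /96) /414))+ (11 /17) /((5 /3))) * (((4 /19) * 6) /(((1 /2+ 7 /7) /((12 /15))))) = 865109874 /621775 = 1391.36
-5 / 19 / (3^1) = -5 / 57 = -0.09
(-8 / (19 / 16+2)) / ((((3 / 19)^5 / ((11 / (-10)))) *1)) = 1743173696 / 61965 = 28131.59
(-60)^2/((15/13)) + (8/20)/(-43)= 670798/215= 3119.99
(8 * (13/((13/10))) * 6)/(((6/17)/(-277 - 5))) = -383520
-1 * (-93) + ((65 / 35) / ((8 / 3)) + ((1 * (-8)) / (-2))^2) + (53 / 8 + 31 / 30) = 49289 / 420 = 117.35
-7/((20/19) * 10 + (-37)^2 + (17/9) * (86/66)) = -39501/7798556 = -0.01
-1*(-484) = 484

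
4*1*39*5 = 780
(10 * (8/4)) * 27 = 540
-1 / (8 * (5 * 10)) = -1 / 400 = -0.00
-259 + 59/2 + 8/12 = -1373/6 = -228.83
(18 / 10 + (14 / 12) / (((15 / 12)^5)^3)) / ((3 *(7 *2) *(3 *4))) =168553018259 / 46142578125000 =0.00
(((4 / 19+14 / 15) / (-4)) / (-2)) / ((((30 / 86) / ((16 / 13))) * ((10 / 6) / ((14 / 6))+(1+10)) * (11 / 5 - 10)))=-98126 / 17772885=-0.01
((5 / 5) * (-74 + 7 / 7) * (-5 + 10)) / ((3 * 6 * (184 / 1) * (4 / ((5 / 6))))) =-1825 / 79488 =-0.02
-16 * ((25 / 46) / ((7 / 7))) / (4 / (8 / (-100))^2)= -8 / 575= -0.01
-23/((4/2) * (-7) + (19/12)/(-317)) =87492/53275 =1.64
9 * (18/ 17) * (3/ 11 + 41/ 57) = 33588/ 3553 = 9.45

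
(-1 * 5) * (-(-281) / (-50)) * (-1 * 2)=-281 / 5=-56.20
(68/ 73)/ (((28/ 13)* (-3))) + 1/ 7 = -2/ 1533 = -0.00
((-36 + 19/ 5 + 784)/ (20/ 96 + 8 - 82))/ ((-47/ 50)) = 128880/ 11891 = 10.84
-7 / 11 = -0.64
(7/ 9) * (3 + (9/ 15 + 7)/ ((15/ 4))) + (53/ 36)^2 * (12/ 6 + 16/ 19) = 1033153/ 102600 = 10.07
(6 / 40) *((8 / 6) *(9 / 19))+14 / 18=0.87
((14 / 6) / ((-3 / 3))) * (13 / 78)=-7 / 18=-0.39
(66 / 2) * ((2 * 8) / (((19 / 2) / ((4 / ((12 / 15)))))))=5280 / 19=277.89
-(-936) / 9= 104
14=14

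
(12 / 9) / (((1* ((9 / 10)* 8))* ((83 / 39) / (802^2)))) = 41808260 / 747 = 55968.22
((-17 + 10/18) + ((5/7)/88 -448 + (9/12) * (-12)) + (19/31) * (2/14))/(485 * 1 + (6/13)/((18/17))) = -151081567/154939488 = -0.98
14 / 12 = 7 / 6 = 1.17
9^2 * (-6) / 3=-162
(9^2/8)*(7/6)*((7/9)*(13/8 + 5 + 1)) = 8967/128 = 70.05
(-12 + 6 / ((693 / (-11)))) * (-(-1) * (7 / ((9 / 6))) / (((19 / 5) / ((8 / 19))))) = -20320 / 3249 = -6.25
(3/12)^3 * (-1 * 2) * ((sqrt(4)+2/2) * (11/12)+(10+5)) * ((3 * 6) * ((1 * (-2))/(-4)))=-639/128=-4.99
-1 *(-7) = 7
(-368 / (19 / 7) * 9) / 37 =-23184 / 703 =-32.98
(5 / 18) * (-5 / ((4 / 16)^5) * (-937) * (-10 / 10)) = -11993600 / 9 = -1332622.22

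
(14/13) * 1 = 14/13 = 1.08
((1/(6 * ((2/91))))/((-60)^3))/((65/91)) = -637/12960000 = -0.00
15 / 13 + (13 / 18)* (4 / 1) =473 / 117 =4.04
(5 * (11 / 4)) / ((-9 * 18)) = -55 / 648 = -0.08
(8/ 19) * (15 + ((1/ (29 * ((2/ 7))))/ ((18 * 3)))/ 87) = 8174534/ 1294299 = 6.32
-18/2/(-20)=9/20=0.45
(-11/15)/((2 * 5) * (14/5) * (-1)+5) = 11/345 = 0.03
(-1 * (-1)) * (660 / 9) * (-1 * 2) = -440 / 3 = -146.67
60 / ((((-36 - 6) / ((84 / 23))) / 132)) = -15840 / 23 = -688.70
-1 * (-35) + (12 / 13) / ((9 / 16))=1429 / 39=36.64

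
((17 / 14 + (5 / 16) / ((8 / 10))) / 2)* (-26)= -9347 / 448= -20.86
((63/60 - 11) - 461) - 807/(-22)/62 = -801961/1705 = -470.36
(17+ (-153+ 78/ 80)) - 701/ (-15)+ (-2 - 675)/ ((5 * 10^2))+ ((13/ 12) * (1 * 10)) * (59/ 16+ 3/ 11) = -2056701/ 44000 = -46.74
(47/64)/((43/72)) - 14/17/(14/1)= 6847/5848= 1.17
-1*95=-95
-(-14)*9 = 126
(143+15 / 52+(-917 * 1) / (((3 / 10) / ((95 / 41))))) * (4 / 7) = -44383327 / 11193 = -3965.28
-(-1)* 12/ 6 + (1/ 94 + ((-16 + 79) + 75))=13161/ 94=140.01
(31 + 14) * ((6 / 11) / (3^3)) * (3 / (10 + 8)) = 5 / 33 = 0.15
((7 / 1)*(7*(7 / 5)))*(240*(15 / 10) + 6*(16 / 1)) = 156408 / 5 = 31281.60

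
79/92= 0.86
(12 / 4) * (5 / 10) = 3 / 2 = 1.50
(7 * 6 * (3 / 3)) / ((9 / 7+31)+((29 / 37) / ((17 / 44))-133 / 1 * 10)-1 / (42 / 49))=-1109556 / 34260245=-0.03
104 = 104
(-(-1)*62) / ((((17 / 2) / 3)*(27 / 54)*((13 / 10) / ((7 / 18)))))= 13.09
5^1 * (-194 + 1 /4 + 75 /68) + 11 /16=-261813 /272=-962.55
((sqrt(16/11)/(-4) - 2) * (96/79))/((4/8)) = -384/79 - 192 * sqrt(11)/869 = -5.59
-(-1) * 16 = 16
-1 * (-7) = 7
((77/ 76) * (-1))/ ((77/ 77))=-77/ 76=-1.01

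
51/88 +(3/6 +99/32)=1469/352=4.17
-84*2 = -168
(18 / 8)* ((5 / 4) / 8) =45 / 128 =0.35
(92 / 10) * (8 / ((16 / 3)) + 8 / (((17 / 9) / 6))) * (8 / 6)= 5612 / 17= 330.12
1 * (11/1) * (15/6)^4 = 6875/16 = 429.69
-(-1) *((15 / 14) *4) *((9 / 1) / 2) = 135 / 7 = 19.29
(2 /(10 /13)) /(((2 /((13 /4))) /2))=169 /20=8.45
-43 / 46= -0.93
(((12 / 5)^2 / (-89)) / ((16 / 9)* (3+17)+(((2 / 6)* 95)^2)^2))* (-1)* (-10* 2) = -46656 / 36246809725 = -0.00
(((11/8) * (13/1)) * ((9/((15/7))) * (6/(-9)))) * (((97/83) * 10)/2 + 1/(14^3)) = -190321989/650720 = -292.48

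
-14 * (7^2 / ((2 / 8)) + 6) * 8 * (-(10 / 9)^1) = 226240 / 9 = 25137.78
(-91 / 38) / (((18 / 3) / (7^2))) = -4459 / 228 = -19.56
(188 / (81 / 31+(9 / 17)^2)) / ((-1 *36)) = -421073 / 233280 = -1.81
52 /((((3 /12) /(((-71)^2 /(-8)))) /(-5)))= 655330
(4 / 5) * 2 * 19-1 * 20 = 52 / 5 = 10.40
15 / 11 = 1.36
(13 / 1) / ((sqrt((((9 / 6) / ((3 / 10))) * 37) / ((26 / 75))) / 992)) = 12896 * sqrt(14430) / 2775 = 558.25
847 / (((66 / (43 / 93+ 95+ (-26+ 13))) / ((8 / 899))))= 2362052 / 250821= 9.42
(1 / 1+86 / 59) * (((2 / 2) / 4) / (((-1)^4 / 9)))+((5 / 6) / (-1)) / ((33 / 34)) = 109135 / 23364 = 4.67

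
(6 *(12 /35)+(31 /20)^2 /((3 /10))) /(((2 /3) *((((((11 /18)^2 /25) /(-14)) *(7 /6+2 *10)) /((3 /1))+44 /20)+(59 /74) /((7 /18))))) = 1140283575 /320424701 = 3.56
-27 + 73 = 46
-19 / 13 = -1.46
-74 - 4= -78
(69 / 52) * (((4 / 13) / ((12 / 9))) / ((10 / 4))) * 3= 621 / 1690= 0.37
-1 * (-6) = 6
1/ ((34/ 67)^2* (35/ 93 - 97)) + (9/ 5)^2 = 830976171/ 259695400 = 3.20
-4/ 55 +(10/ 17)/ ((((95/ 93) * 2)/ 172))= 878488/ 17765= 49.45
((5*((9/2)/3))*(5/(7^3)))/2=75/1372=0.05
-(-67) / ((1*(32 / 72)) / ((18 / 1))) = 5427 / 2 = 2713.50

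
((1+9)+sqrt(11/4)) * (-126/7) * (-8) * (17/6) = 204 * sqrt(11)+4080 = 4756.59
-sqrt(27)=-3* sqrt(3)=-5.20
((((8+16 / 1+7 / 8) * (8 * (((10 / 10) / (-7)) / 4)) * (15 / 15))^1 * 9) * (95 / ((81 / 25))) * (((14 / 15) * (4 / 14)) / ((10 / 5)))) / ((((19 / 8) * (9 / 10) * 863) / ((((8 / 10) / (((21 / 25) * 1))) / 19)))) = -3980000 / 585717237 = -0.01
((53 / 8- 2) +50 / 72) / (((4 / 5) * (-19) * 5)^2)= 0.00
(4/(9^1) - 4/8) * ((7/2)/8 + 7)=-119/288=-0.41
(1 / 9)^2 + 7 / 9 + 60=4924 / 81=60.79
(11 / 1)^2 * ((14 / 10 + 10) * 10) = 13794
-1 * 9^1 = -9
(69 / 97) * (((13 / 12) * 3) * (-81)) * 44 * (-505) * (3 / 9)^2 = 44845515 / 97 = 462324.90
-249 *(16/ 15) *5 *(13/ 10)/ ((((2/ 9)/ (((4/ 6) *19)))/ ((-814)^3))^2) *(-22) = 179485865325582735240262656/ 5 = 35897173065116547048052530.00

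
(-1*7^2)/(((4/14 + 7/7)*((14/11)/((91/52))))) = -3773/72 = -52.40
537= 537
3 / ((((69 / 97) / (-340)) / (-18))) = 593640 / 23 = 25810.43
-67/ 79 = -0.85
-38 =-38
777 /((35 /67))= 7437 /5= 1487.40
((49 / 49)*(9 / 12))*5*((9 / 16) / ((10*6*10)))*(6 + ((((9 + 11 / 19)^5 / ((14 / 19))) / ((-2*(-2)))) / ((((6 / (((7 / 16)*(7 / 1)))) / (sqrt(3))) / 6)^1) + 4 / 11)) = 63 / 2816 + 393140251413*sqrt(3) / 1334487040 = 510.29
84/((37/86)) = 7224/37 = 195.24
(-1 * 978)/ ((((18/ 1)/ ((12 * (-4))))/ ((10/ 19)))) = 26080/ 19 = 1372.63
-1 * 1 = -1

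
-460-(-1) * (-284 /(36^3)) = -5365511 /11664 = -460.01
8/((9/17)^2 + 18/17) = 2312/387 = 5.97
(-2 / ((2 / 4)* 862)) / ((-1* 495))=2 / 213345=0.00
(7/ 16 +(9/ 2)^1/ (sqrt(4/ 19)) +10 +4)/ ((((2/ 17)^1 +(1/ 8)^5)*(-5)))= -2680832/ 109255 - 417792*sqrt(19)/ 109255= -41.21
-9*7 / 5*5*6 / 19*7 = -2646 / 19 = -139.26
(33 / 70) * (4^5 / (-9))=-5632 / 105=-53.64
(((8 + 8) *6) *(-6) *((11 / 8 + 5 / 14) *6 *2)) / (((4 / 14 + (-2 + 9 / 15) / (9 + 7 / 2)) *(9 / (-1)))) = 145500 / 19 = 7657.89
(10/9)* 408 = 1360/3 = 453.33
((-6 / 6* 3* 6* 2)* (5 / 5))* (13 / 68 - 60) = 36603 / 17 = 2153.12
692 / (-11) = -692 / 11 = -62.91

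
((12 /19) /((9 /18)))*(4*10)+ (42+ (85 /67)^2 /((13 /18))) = 105062556 /1108783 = 94.75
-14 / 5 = -2.80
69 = 69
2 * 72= 144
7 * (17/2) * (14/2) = 833/2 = 416.50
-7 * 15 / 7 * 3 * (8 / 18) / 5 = -4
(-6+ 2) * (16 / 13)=-64 / 13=-4.92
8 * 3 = 24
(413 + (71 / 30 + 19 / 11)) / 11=137641 / 3630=37.92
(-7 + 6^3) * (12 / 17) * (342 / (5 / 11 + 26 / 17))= 25431.53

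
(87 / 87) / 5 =1 / 5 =0.20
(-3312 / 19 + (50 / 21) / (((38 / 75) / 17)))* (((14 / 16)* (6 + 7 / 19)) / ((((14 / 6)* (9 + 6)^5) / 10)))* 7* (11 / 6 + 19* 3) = -28233293 / 23085000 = -1.22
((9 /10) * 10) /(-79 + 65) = -9 /14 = -0.64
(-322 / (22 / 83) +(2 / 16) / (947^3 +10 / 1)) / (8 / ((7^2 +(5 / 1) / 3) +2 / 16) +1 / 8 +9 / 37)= -372268802318323433 / 161110609664499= -2310.64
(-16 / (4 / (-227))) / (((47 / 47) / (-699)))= -634692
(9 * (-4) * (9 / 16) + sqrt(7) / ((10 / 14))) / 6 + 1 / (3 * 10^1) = -401 / 120 + 7 * sqrt(7) / 30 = -2.72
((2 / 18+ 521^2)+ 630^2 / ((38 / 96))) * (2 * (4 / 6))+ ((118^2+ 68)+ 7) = 1712846.80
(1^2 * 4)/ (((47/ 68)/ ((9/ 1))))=2448/ 47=52.09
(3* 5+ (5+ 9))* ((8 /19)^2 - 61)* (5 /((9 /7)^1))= -7428785 /1083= -6859.45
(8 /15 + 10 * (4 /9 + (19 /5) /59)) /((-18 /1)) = -7463 /23895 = -0.31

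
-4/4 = -1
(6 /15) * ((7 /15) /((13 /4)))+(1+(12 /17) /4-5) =-62423 /16575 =-3.77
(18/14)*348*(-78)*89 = -21742344/7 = -3106049.14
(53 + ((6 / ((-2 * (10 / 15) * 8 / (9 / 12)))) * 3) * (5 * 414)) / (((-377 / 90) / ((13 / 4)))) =3696255 / 1856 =1991.52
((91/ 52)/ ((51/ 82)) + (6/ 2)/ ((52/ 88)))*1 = 10463/ 1326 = 7.89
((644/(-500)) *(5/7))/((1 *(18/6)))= -23/75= -0.31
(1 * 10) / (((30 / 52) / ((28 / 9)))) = 53.93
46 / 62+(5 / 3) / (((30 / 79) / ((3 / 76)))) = 0.92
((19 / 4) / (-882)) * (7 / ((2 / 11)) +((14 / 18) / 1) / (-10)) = -4693 / 22680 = -0.21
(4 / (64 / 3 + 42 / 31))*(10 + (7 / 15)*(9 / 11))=106206 / 58025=1.83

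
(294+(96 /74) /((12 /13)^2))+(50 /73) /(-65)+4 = 31550293 /105339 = 299.51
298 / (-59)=-298 / 59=-5.05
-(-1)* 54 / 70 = 27 / 35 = 0.77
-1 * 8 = -8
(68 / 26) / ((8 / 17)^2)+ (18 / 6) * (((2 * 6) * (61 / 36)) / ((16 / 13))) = 25531 / 416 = 61.37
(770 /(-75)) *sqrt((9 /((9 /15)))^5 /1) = -2310 *sqrt(15) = -8946.59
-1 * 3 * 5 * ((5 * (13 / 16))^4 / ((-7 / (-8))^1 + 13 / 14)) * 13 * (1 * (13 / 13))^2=-24366103125 / 827392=-29449.29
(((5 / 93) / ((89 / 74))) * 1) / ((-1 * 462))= -0.00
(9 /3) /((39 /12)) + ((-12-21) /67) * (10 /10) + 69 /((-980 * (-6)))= 755033 /1707160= 0.44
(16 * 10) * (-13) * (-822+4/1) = 1701440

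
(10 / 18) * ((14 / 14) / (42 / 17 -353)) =-85 / 53631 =-0.00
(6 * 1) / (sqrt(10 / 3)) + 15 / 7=15 / 7 + 3 * sqrt(30) / 5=5.43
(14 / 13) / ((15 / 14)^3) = 38416 / 43875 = 0.88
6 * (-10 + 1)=-54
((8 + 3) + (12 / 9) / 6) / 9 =101 / 81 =1.25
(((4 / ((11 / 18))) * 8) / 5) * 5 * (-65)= -37440 / 11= -3403.64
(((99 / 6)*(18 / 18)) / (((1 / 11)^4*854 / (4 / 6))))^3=4177248169415651 / 622835864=6706820.22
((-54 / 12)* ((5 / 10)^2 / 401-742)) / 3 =3570501 / 3208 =1113.00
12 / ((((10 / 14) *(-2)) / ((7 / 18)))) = -49 / 15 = -3.27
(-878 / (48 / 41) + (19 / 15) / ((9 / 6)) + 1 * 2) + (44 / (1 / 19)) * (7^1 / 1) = 1837759 / 360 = 5104.89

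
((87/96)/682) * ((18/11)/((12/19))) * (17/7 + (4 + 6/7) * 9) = 533919/3360896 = 0.16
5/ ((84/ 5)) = 0.30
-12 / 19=-0.63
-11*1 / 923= -11 / 923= -0.01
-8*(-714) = 5712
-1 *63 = -63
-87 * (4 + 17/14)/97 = -6351/1358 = -4.68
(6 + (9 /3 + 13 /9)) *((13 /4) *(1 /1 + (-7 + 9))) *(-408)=-41548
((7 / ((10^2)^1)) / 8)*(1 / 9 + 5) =161 / 3600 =0.04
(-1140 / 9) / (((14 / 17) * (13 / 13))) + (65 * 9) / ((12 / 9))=284.94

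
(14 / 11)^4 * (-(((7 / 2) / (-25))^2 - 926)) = 22232789404 / 9150625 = 2429.65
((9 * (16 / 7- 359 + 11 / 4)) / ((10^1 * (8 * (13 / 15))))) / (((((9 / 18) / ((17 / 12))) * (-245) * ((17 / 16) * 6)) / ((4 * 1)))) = 0.33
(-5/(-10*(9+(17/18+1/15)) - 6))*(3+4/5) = 171/955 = 0.18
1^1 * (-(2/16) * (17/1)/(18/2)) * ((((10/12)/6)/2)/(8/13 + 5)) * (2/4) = -1105/756864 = -0.00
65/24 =2.71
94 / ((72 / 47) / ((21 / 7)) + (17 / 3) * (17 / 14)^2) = 2597784 / 245023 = 10.60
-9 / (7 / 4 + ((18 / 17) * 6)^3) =-176868 / 5073239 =-0.03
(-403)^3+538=-65450289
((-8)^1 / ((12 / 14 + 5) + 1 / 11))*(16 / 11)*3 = -1344 / 229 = -5.87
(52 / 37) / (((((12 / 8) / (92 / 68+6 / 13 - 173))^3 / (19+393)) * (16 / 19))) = -1022020856.76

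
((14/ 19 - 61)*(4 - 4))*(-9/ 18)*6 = 0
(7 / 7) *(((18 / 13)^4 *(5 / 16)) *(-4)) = -4.59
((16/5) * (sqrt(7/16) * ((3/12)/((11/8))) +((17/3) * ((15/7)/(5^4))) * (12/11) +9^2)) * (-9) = -112295376/48125-72 * sqrt(7)/55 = -2336.87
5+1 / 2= 11 / 2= 5.50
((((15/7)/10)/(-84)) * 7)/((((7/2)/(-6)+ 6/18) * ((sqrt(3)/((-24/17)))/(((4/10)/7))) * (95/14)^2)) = -32 * sqrt(3)/767125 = -0.00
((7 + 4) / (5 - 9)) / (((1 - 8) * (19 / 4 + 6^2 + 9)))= 11 / 1393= 0.01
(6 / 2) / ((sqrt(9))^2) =1 / 3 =0.33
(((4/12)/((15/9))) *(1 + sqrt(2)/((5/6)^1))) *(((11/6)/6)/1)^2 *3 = 121/2160 + 121 *sqrt(2)/1800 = 0.15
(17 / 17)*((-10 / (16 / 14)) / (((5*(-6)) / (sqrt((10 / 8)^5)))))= 175*sqrt(5) / 768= 0.51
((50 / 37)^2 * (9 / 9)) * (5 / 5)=2500 / 1369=1.83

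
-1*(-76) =76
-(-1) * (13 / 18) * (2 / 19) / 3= 13 / 513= 0.03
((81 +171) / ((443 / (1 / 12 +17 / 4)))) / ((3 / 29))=10556 / 443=23.83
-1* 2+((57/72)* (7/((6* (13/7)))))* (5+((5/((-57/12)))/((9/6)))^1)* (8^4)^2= 35863687.12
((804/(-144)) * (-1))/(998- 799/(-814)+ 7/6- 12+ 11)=27269/4879840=0.01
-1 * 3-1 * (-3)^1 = 0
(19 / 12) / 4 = 19 / 48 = 0.40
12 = 12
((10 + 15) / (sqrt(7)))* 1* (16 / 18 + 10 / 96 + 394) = 1421975* sqrt(7) / 1008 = 3732.33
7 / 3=2.33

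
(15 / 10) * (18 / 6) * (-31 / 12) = -11.62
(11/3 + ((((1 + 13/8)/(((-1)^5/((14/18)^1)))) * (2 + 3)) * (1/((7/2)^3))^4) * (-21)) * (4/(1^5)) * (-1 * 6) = -3551178856/40353607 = -88.00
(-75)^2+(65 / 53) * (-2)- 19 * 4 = 293967 / 53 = 5546.55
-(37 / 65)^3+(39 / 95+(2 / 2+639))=3340619668 / 5217875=640.23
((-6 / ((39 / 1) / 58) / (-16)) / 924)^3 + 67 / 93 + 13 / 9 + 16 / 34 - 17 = -839707821589524725 / 58457004856233984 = -14.36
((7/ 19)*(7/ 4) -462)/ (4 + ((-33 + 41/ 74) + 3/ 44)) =14270641/ 877781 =16.26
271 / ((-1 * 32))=-271 / 32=-8.47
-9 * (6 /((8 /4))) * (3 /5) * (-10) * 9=1458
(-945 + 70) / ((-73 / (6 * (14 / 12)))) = 6125 / 73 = 83.90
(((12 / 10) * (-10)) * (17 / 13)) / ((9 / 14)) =-952 / 39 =-24.41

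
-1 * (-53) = 53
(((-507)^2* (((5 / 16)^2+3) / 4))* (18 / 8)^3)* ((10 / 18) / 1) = 82555142085 / 65536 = 1259691.50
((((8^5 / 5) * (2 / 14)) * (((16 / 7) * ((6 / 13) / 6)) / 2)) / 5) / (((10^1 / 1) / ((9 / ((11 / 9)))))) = 10616832 / 875875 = 12.12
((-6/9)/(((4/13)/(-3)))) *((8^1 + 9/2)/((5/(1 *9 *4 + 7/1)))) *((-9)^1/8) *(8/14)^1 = -25155/56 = -449.20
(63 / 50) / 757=63 / 37850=0.00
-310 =-310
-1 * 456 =-456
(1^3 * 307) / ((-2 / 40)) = -6140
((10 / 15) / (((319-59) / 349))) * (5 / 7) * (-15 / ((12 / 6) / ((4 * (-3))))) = 5235 / 91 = 57.53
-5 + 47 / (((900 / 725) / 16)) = 5407 / 9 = 600.78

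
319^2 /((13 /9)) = 915849 /13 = 70449.92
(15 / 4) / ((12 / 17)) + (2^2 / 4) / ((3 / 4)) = 319 / 48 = 6.65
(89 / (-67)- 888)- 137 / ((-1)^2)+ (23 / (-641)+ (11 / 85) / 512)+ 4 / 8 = -1917394613663 / 1869053440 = -1025.86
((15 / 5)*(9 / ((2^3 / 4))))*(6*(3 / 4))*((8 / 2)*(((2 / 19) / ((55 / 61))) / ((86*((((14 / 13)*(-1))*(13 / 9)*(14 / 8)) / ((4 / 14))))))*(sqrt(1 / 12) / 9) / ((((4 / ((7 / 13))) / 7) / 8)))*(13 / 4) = -4941*sqrt(3) / 314545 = -0.03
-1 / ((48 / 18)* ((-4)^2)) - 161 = -20611 / 128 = -161.02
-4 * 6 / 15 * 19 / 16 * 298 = -2831 / 5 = -566.20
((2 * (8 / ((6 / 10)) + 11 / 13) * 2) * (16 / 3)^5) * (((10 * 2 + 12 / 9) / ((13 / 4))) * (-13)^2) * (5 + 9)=8312909201408 / 2187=3801055876.27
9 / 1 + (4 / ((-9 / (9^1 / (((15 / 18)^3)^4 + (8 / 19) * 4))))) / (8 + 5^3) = 4671922388157 / 520069946389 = 8.98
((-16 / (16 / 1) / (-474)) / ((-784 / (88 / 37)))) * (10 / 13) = -55 / 11171706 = -0.00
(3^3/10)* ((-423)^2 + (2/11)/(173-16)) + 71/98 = 40882135244/84623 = 483109.03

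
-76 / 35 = -2.17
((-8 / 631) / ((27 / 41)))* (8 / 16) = -0.01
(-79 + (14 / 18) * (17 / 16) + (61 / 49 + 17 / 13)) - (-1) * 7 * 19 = 5263259 / 91728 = 57.38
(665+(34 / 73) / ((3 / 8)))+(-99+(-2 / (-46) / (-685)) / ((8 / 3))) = 15657444383 / 27602760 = 567.24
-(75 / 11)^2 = -5625 / 121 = -46.49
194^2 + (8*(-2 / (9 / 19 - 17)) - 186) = 5879802 / 157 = 37450.97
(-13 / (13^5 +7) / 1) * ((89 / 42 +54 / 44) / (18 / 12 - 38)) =0.00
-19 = -19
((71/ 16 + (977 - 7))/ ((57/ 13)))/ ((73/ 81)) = 5472441/ 22192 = 246.60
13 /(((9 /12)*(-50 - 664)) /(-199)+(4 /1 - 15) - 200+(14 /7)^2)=-398 /6255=-0.06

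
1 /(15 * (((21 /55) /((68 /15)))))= 748 /945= 0.79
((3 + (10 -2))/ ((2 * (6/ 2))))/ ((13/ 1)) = 11/ 78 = 0.14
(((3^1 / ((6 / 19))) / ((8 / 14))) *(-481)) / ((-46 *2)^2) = -63973 / 67712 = -0.94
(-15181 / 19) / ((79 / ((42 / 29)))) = -33558 / 2291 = -14.65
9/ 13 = 0.69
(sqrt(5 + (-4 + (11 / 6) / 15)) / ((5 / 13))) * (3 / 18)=0.46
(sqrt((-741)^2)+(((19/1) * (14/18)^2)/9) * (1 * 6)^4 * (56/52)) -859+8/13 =194810/117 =1665.04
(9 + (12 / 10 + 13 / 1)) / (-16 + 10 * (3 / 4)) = -232 / 85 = -2.73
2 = 2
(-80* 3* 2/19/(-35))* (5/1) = 480/133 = 3.61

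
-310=-310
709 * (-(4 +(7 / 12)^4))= -2918.09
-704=-704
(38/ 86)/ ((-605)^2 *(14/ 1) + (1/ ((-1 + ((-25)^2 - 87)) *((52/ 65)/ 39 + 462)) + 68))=306409694/ 3553545689805319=0.00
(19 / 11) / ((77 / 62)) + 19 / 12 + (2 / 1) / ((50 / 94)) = 1711141 / 254100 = 6.73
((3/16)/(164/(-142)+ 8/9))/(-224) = 1917/609280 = 0.00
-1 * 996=-996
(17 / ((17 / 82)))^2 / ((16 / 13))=21853 / 4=5463.25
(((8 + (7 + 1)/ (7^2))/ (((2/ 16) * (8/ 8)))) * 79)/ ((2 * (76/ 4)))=126400/ 931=135.77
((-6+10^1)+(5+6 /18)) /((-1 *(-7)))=1.33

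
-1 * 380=-380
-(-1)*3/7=3/7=0.43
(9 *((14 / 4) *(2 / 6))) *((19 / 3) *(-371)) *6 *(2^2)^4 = -37895424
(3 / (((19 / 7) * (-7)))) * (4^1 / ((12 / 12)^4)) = -12 / 19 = -0.63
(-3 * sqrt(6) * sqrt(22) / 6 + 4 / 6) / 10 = 1 / 15-sqrt(33) / 10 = -0.51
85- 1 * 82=3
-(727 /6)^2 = -528529 /36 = -14681.36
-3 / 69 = -1 / 23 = -0.04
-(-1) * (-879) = -879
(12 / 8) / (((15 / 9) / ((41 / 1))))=369 / 10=36.90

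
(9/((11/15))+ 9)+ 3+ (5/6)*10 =1076/33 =32.61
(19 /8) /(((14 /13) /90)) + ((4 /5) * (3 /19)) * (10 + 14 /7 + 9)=1070037 /5320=201.13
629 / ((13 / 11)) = 6919 / 13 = 532.23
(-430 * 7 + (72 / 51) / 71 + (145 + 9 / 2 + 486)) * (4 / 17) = -11463990 / 20519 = -558.70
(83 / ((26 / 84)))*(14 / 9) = 16268 / 39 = 417.13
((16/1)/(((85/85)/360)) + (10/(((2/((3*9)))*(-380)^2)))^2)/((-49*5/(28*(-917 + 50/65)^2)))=-681574463795278454409/1233357944000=-552616916.37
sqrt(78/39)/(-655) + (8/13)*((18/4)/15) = 12/65-sqrt(2)/655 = 0.18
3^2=9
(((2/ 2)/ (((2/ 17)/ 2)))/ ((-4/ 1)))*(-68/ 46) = 289/ 46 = 6.28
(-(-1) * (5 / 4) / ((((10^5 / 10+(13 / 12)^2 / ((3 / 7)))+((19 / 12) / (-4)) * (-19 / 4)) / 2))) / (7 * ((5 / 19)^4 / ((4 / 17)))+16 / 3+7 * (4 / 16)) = 675584064 / 19536127337221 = 0.00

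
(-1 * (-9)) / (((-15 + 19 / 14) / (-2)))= 252 / 191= 1.32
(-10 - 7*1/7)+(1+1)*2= -7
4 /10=2 /5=0.40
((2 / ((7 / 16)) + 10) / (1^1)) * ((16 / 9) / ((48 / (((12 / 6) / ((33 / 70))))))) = 680 / 297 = 2.29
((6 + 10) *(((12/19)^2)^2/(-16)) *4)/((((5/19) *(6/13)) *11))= -179712/377245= -0.48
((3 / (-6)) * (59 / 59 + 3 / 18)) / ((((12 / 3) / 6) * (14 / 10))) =-5 / 8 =-0.62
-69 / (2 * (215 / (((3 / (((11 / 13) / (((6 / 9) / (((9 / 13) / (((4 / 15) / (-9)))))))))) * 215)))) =15548 / 4455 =3.49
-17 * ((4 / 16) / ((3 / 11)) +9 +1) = -2227 / 12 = -185.58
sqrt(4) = 2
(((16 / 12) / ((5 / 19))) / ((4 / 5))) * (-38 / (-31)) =722 / 93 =7.76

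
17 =17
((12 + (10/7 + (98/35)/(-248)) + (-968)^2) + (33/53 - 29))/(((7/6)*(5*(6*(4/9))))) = 60236.30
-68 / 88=-17 / 22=-0.77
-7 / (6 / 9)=-21 / 2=-10.50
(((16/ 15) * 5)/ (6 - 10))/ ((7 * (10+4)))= -2/ 147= -0.01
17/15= 1.13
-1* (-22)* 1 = 22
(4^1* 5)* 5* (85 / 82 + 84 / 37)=501650 / 1517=330.69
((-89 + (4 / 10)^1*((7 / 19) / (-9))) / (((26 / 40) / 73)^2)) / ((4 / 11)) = -89228669420 / 28899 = -3087604.05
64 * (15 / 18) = 160 / 3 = 53.33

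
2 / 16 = 1 / 8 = 0.12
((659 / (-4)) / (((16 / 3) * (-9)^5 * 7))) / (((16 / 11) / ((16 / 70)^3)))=7249 / 11814720750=0.00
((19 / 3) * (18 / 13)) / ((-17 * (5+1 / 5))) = -285 / 2873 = -0.10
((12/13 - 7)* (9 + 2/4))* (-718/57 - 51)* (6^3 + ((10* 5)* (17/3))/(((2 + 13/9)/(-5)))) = -288952375/403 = -717003.41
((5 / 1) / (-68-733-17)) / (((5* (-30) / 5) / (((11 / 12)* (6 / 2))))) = 11 / 19632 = 0.00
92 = 92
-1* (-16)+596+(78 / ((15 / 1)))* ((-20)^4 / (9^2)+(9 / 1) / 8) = 17640917 / 1620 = 10889.45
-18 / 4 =-9 / 2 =-4.50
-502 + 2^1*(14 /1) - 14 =-488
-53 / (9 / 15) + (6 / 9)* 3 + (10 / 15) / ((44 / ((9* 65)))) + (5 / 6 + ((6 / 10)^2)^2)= -525984 / 6875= -76.51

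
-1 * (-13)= 13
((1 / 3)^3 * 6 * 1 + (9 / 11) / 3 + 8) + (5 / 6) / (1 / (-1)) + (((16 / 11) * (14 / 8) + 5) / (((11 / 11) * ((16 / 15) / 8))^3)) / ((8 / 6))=7587647 / 3168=2395.09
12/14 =6/7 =0.86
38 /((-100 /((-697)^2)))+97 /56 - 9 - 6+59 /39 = -10080206957 /54600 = -184619.18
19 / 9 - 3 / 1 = -8 / 9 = -0.89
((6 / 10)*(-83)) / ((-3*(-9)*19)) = -83 / 855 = -0.10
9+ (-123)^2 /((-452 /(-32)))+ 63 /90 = 1221281 /1130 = 1080.78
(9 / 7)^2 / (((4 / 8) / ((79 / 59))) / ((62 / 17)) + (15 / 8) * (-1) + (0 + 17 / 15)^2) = -357064200 / 105444913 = -3.39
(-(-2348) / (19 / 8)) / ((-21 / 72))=-450816 / 133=-3389.59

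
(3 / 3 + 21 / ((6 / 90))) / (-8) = -79 / 2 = -39.50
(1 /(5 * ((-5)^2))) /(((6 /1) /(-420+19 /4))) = -1661 /3000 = -0.55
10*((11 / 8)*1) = 55 / 4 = 13.75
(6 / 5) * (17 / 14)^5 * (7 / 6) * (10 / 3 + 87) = 384781247 / 1152480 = 333.87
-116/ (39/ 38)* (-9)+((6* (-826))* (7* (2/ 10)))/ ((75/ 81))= -10523892/ 1625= -6476.24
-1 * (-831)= 831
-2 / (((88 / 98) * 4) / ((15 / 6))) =-245 / 176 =-1.39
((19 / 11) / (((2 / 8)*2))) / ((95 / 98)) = 196 / 55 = 3.56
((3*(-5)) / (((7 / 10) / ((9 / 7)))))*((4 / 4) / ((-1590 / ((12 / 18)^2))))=20 / 2597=0.01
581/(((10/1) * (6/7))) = 4067/60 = 67.78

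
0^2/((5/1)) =0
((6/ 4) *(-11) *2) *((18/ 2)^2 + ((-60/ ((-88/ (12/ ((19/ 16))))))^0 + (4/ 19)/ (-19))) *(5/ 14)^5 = -1526146875/ 97077232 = -15.72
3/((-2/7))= -21/2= -10.50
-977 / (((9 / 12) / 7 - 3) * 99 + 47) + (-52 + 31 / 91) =-29021407 / 609973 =-47.58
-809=-809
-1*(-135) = 135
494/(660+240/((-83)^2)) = 1701583/2273490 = 0.75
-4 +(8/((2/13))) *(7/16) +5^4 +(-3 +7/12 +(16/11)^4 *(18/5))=144385364/219615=657.45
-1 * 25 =-25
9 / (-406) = -9 / 406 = -0.02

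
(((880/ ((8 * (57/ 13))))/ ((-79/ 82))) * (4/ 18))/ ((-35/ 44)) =2063776/ 283689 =7.27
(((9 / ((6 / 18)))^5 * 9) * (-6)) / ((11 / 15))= -11622614670 / 11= -1056601333.64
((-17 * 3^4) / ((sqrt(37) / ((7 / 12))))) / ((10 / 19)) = -250.90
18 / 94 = 9 / 47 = 0.19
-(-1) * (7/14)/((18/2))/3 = 0.02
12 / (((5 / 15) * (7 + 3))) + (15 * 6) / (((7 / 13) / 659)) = 3855276 / 35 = 110150.74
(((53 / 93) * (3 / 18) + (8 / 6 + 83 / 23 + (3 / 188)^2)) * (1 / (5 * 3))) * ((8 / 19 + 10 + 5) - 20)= -33131461597 / 21546232560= -1.54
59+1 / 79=4662 / 79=59.01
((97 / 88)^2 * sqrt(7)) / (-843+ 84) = -9409 * sqrt(7) / 5877696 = -0.00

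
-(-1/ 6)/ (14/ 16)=4/ 21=0.19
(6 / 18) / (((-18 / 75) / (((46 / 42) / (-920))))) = 5 / 3024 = 0.00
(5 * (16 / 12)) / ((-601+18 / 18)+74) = -10 / 789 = -0.01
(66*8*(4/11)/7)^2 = 36864/49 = 752.33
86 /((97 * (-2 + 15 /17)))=-0.79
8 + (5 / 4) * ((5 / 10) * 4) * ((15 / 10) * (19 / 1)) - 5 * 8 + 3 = 169 / 4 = 42.25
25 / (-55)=-5 / 11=-0.45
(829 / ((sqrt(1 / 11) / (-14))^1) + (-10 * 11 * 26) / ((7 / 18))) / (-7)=51480 / 49 + 1658 * sqrt(11)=6549.58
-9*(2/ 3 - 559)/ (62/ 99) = 497475/ 62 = 8023.79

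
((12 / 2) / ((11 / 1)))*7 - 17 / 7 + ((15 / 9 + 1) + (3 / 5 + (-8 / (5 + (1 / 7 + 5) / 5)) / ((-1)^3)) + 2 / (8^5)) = 5.98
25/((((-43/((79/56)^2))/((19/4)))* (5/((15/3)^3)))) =-74111875/539392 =-137.40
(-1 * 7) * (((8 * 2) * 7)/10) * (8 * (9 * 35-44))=-849856/5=-169971.20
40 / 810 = 4 / 81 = 0.05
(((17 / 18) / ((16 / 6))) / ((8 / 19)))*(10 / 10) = 323 / 384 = 0.84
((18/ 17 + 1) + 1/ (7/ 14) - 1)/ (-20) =-13/ 85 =-0.15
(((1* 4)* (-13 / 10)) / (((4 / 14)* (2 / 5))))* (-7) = 318.50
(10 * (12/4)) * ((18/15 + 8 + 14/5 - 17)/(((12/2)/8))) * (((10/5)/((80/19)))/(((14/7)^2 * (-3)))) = 95/12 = 7.92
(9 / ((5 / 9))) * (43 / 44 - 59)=-206793 / 220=-939.97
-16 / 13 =-1.23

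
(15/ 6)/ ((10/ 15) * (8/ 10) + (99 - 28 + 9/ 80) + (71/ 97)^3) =21904152/ 631172435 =0.03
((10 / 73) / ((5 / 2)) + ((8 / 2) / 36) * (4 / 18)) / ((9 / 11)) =5170 / 53217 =0.10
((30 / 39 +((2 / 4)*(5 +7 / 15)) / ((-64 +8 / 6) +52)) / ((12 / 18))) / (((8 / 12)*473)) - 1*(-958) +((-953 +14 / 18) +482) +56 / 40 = 1575082033 / 3219840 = 489.18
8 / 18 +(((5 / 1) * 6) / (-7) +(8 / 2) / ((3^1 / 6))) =262 / 63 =4.16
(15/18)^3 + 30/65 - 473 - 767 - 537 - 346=-5958463/2808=-2121.96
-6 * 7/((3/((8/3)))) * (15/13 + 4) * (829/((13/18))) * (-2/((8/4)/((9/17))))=335924064/2873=116924.49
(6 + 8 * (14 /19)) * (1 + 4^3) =14690 /19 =773.16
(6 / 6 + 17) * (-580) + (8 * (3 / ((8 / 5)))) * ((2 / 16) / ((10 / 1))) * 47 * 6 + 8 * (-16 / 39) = -3241807 / 312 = -10390.41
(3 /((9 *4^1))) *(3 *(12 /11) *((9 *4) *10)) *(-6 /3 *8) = -17280 /11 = -1570.91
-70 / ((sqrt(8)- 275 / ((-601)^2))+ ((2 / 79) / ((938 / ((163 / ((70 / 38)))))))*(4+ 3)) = 625135106569157772525 / 4477379877749969415727- 156713283095563931625875*sqrt(2) / 8954759755499938831454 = -24.61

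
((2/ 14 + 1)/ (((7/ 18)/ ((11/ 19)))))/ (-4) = -396/ 931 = -0.43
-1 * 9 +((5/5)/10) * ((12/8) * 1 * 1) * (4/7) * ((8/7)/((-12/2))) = -2209/245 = -9.02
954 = 954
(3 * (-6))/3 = -6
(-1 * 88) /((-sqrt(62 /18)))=264 * sqrt(31) /31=47.42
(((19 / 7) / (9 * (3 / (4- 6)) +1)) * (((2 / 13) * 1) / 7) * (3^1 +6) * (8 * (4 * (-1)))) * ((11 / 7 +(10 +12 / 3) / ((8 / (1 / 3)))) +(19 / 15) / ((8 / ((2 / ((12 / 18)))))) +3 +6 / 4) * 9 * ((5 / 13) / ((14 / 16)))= 393261696 / 10144225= 38.77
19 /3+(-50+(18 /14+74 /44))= -18803 /462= -40.70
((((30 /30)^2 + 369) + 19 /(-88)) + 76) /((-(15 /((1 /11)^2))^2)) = -39229 /289891800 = -0.00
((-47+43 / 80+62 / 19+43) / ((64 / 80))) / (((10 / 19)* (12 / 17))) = -1717 / 2560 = -0.67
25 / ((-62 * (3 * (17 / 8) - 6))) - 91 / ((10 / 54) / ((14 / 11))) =-626.49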